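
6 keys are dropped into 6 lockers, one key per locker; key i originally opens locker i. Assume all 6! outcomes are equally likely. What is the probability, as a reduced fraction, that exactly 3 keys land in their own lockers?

Favorable outcomes: C(6,3)·!3 = 20·2 = 40.
Total outcomes: 6! = 720.
Probability = 40/720 = 1/18.

1/18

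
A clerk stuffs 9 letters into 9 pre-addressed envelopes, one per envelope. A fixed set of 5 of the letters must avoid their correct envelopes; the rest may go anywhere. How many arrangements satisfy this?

205056

Let A_j be the event that the j-th constrained one is fixed. By inclusion-exclusion over the 5 events:
Σ_{j=0}^{5} (-1)^j C(5,j)(9-j)!
= C(5,0)·9! - C(5,1)·8! + C(5,2)·7! - C(5,3)·6! + C(5,4)·5! - C(5,5)·4!
= 362880 - 201600 + 50400 - 7200 + 600 - 24
= 205056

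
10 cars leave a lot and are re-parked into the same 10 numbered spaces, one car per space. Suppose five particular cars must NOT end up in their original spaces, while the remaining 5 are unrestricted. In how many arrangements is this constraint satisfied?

2170680

Let A_j be the event that the j-th constrained one is fixed. By inclusion-exclusion over the 5 events:
Σ_{j=0}^{5} (-1)^j C(5,j)(10-j)!
= C(5,0)·10! - C(5,1)·9! + C(5,2)·8! - C(5,3)·7! + C(5,4)·6! - C(5,5)·5!
= 3628800 - 1814400 + 403200 - 50400 + 3600 - 120
= 2170680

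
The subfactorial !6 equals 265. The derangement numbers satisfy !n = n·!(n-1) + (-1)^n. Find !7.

!7 = 7·265 - 1 = 1854.

1854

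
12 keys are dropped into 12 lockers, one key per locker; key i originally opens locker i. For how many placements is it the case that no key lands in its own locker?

176214841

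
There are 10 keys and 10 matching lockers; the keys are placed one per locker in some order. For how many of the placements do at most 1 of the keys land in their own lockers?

2669921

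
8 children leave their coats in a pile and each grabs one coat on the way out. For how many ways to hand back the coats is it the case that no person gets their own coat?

14833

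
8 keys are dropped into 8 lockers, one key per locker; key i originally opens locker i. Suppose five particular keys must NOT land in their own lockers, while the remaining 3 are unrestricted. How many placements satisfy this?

21234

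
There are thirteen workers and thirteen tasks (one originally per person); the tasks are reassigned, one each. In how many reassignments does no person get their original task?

2290792932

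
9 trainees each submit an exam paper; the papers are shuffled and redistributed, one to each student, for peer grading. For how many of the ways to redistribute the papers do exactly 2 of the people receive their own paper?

Choose which 2 of the 9 are fixed: C(9,2) = 36.
The remaining 7 must be deranged: !7 = 1854.
Total: 36 × 1854 = 66744.

66744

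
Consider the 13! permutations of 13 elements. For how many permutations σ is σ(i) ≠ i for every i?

!13 is the nearest integer to 13!/e.
13! = 6227020800, and 6227020800/e ≈ 2290792932.07, so !13 = 2290792932.

2290792932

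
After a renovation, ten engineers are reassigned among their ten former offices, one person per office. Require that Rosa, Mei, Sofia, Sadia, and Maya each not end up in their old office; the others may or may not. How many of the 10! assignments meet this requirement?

2170680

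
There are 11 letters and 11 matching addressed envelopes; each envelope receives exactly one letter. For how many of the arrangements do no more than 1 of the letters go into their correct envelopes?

29369141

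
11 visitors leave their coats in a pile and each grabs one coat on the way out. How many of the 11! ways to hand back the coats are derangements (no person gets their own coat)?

By inclusion-exclusion, !11 = Σ (-1)^k · 11!/k! for k=0..11
= 11! - 11!/1! + 11!/2! - 11!/3! + 11!/4! - 11!/5! + 11!/6! - 11!/7! + 11!/8! - 11!/9! + 11!/10! - 11!/11!
= 39916800 - 39916800 + 19958400 - 6652800 + 1663200 - 332640 + 55440 - 7920 + 990 - 110 + 11 - 1
= 14684570

14684570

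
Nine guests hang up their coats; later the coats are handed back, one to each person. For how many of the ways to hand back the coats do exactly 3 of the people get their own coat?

22260

Pick the 3 fixed positions: C(9,3) = 84 ways.
The remaining 6 must be deranged: !6 = 265.
Total: 84 × 265 = 22260.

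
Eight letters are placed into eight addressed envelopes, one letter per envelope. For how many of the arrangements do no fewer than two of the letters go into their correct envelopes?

Sum C(8,i)·!(8-i) for i = 2..8:
  i=2: C(8,2)·!6 = 28·265 = 7420
  i=3: C(8,3)·!5 = 56·44 = 2464
  i=4: C(8,4)·!4 = 70·9 = 630
  i=5: C(8,5)·!3 = 56·2 = 112
  i=6: C(8,6)·!2 = 28·1 = 28
  i=7: C(8,7)·!1 = 8·0 = 0
  i=8: C(8,8)·!0 = 1·1 = 1
Total = 10655.

10655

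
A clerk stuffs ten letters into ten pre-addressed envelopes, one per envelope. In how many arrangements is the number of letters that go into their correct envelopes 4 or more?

# with exactly i fixed is C(10,i)·!(10-i); sum over i=4..10:
  i=4: C(10,4)·!6 = 210·265 = 55650
  i=5: C(10,5)·!5 = 252·44 = 11088
  i=6: C(10,6)·!4 = 210·9 = 1890
  i=7: C(10,7)·!3 = 120·2 = 240
  i=8: C(10,8)·!2 = 45·1 = 45
  i=9: C(10,9)·!1 = 10·0 = 0
  i=10: C(10,10)·!0 = 1·1 = 1
Total = 68914.

68914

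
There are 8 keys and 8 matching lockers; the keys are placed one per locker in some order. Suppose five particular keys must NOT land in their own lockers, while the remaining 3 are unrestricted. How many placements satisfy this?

Let A_j be the event that the j-th constrained one is fixed. By inclusion-exclusion over the 5 events:
Σ_{j=0}^{5} (-1)^j C(5,j)(8-j)!
= C(5,0)·8! - C(5,1)·7! + C(5,2)·6! - C(5,3)·5! + C(5,4)·4! - C(5,5)·3!
= 40320 - 25200 + 7200 - 1200 + 120 - 6
= 21234

21234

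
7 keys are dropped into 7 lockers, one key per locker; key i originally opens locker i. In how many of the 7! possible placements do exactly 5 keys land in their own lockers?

Pick the 5 fixed positions: C(7,5) = 21 ways.
The remaining 2 must be deranged: !2 = 1.
Total: 21 × 1 = 21.

21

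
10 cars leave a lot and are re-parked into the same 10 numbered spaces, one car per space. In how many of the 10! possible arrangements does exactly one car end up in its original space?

1334960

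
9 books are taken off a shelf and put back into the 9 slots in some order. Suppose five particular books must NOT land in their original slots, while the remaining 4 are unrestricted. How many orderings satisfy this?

205056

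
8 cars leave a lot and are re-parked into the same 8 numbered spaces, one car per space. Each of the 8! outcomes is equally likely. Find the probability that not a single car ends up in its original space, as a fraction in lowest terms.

Favorable outcomes: !8 = 14833.
Total outcomes: 8! = 40320.
Probability = 14833/40320 = 2119/5760.

2119/5760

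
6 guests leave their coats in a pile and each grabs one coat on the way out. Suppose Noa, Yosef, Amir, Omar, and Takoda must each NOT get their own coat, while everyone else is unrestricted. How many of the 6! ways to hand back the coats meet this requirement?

Inclusion-exclusion on the 5 forbidden self-matches:
Σ_{j=0}^{5} (-1)^j C(5,j)(6-j)!
= C(5,0)·6! - C(5,1)·5! + C(5,2)·4! - C(5,3)·3! + C(5,4)·2! - C(5,5)·1!
= 720 - 600 + 240 - 60 + 10 - 1
= 309

309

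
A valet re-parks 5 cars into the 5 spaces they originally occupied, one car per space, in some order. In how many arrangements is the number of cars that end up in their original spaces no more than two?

109

Sum C(5,i)·!(5-i) for i = 0..2:
  i=0: C(5,0)·!5 = 1·44 = 44
  i=1: C(5,1)·!4 = 5·9 = 45
  i=2: C(5,2)·!3 = 10·2 = 20
Total = 109.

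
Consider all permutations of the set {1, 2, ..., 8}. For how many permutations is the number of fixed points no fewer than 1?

# with exactly i fixed is C(8,i)·!(8-i); sum over i=1..8:
  i=1: C(8,1)·!7 = 8·1854 = 14832
  i=2: C(8,2)·!6 = 28·265 = 7420
  i=3: C(8,3)·!5 = 56·44 = 2464
  i=4: C(8,4)·!4 = 70·9 = 630
  i=5: C(8,5)·!3 = 56·2 = 112
  i=6: C(8,6)·!2 = 28·1 = 28
  i=7: C(8,7)·!1 = 8·0 = 0
  i=8: C(8,8)·!0 = 1·1 = 1
Total = 25487.

25487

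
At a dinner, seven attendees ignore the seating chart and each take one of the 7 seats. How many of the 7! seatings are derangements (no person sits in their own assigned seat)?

1854

By inclusion-exclusion, !7 = Σ (-1)^k · 7!/k! for k=0..7
= 7! - 7!/1! + 7!/2! - 7!/3! + 7!/4! - 7!/5! + 7!/6! - 7!/7!
= 5040 - 5040 + 2520 - 840 + 210 - 42 + 7 - 1
= 1854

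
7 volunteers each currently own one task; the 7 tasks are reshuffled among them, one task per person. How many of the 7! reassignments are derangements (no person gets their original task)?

The subfactorial !7 = [7!/e] (nearest integer).
7! = 5040, and 5040/e ≈ 1854.11, so !7 = 1854.

1854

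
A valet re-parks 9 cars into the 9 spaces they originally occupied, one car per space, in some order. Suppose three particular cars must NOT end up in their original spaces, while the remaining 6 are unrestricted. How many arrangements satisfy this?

Inclusion-exclusion on the 3 forbidden self-matches:
Σ_{j=0}^{3} (-1)^j C(3,j)(9-j)!
= C(3,0)·9! - C(3,1)·8! + C(3,2)·7! - C(3,3)·6!
= 362880 - 120960 + 15120 - 720
= 256320

256320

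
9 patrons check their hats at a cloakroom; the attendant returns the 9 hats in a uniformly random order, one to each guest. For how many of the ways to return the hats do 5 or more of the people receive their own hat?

1339

# with exactly i fixed is C(9,i)·!(9-i); sum over i=5..9:
  i=5: C(9,5)·!4 = 126·9 = 1134
  i=6: C(9,6)·!3 = 84·2 = 168
  i=7: C(9,7)·!2 = 36·1 = 36
  i=8: C(9,8)·!1 = 9·0 = 0
  i=9: C(9,9)·!0 = 1·1 = 1
Total = 1339.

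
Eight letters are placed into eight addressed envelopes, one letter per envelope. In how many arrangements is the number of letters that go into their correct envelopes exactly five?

Choose which 5 of the 8 are fixed: C(8,5) = 56.
The other 3 form a derangement: !3 = 2.
Total: 56 × 2 = 112.

112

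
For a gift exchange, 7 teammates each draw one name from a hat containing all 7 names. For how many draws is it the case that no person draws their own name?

1854

By inclusion-exclusion, !7 = Σ (-1)^k · 7!/k! for k=0..7
= 7! - 7!/1! + 7!/2! - 7!/3! + 7!/4! - 7!/5! + 7!/6! - 7!/7!
= 5040 - 5040 + 2520 - 840 + 210 - 42 + 7 - 1
= 1854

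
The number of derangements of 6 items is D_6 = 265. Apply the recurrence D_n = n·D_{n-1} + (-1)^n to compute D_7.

1854

D_7 = 7·265 - 1 = 1854.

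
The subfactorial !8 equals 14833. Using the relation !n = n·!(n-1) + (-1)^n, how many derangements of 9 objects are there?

!9 = 9·14833 - 1 = 133496.

133496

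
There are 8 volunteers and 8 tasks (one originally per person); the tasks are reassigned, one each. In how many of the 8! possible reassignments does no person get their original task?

Use !n = (n-1)(!(n-1) + !(n-2)).
!8 = 7·(1854 + 265) = 7·2119 = 14833

14833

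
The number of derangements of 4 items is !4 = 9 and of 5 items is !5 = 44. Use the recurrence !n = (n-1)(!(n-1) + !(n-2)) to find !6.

!6 = (6-1)·(!5 + !4) = 5·(44 + 9) = 5·53 = 265.

265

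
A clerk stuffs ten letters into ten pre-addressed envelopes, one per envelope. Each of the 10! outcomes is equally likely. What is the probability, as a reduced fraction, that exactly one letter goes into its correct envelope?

16687/45360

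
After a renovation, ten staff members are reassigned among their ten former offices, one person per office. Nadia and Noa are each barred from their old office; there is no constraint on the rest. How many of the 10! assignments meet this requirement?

2943360

Let A_j be the event that the j-th constrained one is fixed. By inclusion-exclusion over the 2 events:
Σ_{j=0}^{2} (-1)^j C(2,j)(10-j)!
= C(2,0)·10! - C(2,1)·9! + C(2,2)·8!
= 3628800 - 725760 + 40320
= 2943360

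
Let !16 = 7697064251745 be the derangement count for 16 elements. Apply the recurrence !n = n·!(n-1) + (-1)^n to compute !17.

130850092279664

!17 = 17·7697064251745 - 1 = 130850092279664.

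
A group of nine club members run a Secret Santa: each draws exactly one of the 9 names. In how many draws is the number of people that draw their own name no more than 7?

Sum C(9,i)·!(9-i) for i = 0..7:
  i=0: C(9,0)·!9 = 1·133496 = 133496
  i=1: C(9,1)·!8 = 9·14833 = 133497
  i=2: C(9,2)·!7 = 36·1854 = 66744
  i=3: C(9,3)·!6 = 84·265 = 22260
  i=4: C(9,4)·!5 = 126·44 = 5544
  i=5: C(9,5)·!4 = 126·9 = 1134
  i=6: C(9,6)·!3 = 84·2 = 168
  i=7: C(9,7)·!2 = 36·1 = 36
Total = 362879.

362879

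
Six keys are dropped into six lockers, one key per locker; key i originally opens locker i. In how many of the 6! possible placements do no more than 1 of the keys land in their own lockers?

529

Sum C(6,i)·!(6-i) for i = 0..1:
  i=0: C(6,0)·!6 = 1·265 = 265
  i=1: C(6,1)·!5 = 6·44 = 264
Total = 529.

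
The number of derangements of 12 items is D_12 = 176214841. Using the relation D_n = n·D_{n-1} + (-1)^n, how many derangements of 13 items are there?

2290792932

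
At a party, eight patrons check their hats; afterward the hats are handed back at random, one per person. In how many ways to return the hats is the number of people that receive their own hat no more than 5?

Sum C(8,i)·!(8-i) for i = 0..5:
  i=0: C(8,0)·!8 = 1·14833 = 14833
  i=1: C(8,1)·!7 = 8·1854 = 14832
  i=2: C(8,2)·!6 = 28·265 = 7420
  i=3: C(8,3)·!5 = 56·44 = 2464
  i=4: C(8,4)·!4 = 70·9 = 630
  i=5: C(8,5)·!3 = 56·2 = 112
Total = 40291.

40291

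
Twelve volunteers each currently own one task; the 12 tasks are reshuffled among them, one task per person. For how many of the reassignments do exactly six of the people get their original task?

244860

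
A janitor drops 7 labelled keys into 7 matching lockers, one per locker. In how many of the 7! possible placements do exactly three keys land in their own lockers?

Choose which 3 of the 7 are fixed: C(7,3) = 35.
The other 4 form a derangement: !4 = 9.
Total: 35 × 9 = 315.

315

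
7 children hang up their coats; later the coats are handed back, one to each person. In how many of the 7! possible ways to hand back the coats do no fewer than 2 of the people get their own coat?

Sum C(7,i)·!(7-i) for i = 2..7:
  i=2: C(7,2)·!5 = 21·44 = 924
  i=3: C(7,3)·!4 = 35·9 = 315
  i=4: C(7,4)·!3 = 35·2 = 70
  i=5: C(7,5)·!2 = 21·1 = 21
  i=6: C(7,6)·!1 = 7·0 = 0
  i=7: C(7,7)·!0 = 1·1 = 1
Total = 1331.

1331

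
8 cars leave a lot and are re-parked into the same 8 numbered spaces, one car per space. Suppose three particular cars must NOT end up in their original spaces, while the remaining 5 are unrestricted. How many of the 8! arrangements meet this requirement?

27240

Inclusion-exclusion on the 3 forbidden self-matches:
Σ_{j=0}^{3} (-1)^j C(3,j)(8-j)!
= C(3,0)·8! - C(3,1)·7! + C(3,2)·6! - C(3,3)·5!
= 40320 - 15120 + 2160 - 120
= 27240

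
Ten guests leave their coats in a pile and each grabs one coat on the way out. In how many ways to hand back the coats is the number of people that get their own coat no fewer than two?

958879

Sum C(10,i)·!(10-i) for i = 2..10:
  i=2: C(10,2)·!8 = 45·14833 = 667485
  i=3: C(10,3)·!7 = 120·1854 = 222480
  i=4: C(10,4)·!6 = 210·265 = 55650
  i=5: C(10,5)·!5 = 252·44 = 11088
  i=6: C(10,6)·!4 = 210·9 = 1890
  i=7: C(10,7)·!3 = 120·2 = 240
  i=8: C(10,8)·!2 = 45·1 = 45
  i=9: C(10,9)·!1 = 10·0 = 0
  i=10: C(10,10)·!0 = 1·1 = 1
Total = 958879.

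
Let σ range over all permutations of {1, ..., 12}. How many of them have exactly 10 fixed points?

66

Pick the 10 fixed positions: C(12,10) = 66 ways.
The other 2 form a derangement: !2 = 1.
Total: 66 × 1 = 66.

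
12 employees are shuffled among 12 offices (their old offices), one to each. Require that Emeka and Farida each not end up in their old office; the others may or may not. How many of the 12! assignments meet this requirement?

Inclusion-exclusion on the 2 forbidden self-matches:
Σ_{j=0}^{2} (-1)^j C(2,j)(12-j)!
= C(2,0)·12! - C(2,1)·11! + C(2,2)·10!
= 479001600 - 79833600 + 3628800
= 402796800

402796800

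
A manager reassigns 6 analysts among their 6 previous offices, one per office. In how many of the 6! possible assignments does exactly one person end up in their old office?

264

Choose which one of the 6 is fixed: C(6,1) = 6.
The remaining 5 must be deranged: !5 = 44.
Total: 6 × 44 = 264.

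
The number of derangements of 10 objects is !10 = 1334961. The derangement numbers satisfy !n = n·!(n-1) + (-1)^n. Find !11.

14684570

!11 = 11·1334961 - 1 = 14684570.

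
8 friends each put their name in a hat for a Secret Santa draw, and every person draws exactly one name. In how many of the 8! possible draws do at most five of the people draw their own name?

40291

# with exactly i fixed is C(8,i)·!(8-i); sum over i=0..5:
  i=0: C(8,0)·!8 = 1·14833 = 14833
  i=1: C(8,1)·!7 = 8·1854 = 14832
  i=2: C(8,2)·!6 = 28·265 = 7420
  i=3: C(8,3)·!5 = 56·44 = 2464
  i=4: C(8,4)·!4 = 70·9 = 630
  i=5: C(8,5)·!3 = 56·2 = 112
Total = 40291.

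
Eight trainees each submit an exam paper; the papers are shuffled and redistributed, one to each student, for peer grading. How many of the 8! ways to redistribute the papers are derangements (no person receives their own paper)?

14833

!8 is the nearest integer to 8!/e.
8! = 40320, and 40320/e ≈ 14832.90, so !8 = 14833.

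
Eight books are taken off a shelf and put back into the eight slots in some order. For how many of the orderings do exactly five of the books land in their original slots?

112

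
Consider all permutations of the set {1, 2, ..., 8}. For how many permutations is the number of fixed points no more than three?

Sum C(8,i)·!(8-i) for i = 0..3:
  i=0: C(8,0)·!8 = 1·14833 = 14833
  i=1: C(8,1)·!7 = 8·1854 = 14832
  i=2: C(8,2)·!6 = 28·265 = 7420
  i=3: C(8,3)·!5 = 56·44 = 2464
Total = 39549.

39549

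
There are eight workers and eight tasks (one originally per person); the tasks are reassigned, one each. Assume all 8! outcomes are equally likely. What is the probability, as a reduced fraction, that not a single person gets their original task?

Favorable outcomes: !8 = 14833.
Total outcomes: 8! = 40320.
Probability = 14833/40320 = 2119/5760.

2119/5760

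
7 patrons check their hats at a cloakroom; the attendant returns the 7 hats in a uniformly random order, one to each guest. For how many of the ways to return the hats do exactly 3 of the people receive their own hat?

Choose which 3 of the 7 are fixed: C(7,3) = 35.
The remaining 4 must be deranged: !4 = 9.
Total: 35 × 9 = 315.

315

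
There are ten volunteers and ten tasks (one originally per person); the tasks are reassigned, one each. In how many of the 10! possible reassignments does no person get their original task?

1334961

The number of derangements of 10 is !10 = Σ_{k=0}^{10} (-1)^k·10!/k!
= 10! - 10!/1! + 10!/2! - 10!/3! + 10!/4! - 10!/5! + 10!/6! - 10!/7! + 10!/8! - 10!/9! + 10!/10!
= 3628800 - 3628800 + 1814400 - 604800 + 151200 - 30240 + 5040 - 720 + 90 - 10 + 1
= 1334961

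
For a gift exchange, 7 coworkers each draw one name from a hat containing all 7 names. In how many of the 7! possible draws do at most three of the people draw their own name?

4948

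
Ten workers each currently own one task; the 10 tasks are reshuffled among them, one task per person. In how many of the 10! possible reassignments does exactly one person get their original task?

Pick the single fixed position: C(10,1) = 10 ways.
The other 9 form a derangement: !9 = 133496.
Total: 10 × 133496 = 1334960.

1334960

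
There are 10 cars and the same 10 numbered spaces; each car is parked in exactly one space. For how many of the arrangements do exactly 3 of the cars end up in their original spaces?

222480

Pick the 3 fixed positions: C(10,3) = 120 ways.
The remaining 7 must be deranged: !7 = 1854.
Total: 120 × 1854 = 222480.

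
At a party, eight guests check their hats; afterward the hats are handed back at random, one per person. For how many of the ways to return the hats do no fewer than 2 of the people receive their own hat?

Sum C(8,i)·!(8-i) for i = 2..8:
  i=2: C(8,2)·!6 = 28·265 = 7420
  i=3: C(8,3)·!5 = 56·44 = 2464
  i=4: C(8,4)·!4 = 70·9 = 630
  i=5: C(8,5)·!3 = 56·2 = 112
  i=6: C(8,6)·!2 = 28·1 = 28
  i=7: C(8,7)·!1 = 8·0 = 0
  i=8: C(8,8)·!0 = 1·1 = 1
Total = 10655.

10655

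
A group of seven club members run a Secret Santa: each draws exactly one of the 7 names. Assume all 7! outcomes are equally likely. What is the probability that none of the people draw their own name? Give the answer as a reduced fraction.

Favorable outcomes: !7 = 1854.
Total outcomes: 7! = 5040.
Probability = 1854/5040 = 103/280.

103/280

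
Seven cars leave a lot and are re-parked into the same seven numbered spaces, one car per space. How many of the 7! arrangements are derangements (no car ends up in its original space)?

1854

Use !n = n·!(n-1) + (-1)^n.
!7 = 7·265 - 1 = 1854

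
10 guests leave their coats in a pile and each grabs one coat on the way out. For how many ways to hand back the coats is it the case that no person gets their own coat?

The subfactorial !10 = [10!/e] (nearest integer).
10! = 3628800, and 3628800/e ≈ 1334960.92, so !10 = 1334961.

1334961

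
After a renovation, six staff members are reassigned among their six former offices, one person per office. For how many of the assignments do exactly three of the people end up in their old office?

40

Choose which 3 of the 6 are fixed: C(6,3) = 20.
The remaining 3 must be deranged: !3 = 2.
Total: 20 × 2 = 40.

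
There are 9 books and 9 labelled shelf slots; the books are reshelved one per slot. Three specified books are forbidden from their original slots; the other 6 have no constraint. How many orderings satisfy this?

256320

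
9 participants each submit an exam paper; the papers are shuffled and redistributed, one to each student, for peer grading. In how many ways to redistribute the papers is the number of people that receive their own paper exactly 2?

66744

Pick the 2 fixed positions: C(9,2) = 36 ways.
The remaining 7 must be deranged: !7 = 1854.
Total: 36 × 1854 = 66744.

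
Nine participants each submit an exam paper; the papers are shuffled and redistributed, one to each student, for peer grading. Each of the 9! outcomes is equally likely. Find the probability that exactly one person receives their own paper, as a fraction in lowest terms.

2119/5760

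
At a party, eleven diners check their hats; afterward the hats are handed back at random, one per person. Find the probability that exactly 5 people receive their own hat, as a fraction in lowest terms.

53/17280

Favorable outcomes: C(11,5)·!6 = 462·265 = 122430.
Total outcomes: 11! = 39916800.
Probability = 122430/39916800 = 53/17280.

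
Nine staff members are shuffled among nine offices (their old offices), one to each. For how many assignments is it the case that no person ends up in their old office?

133496

!9 = 9! · Σ_{k=0}^{9} (-1)^k/k!
= 9! - 9!/1! + 9!/2! - 9!/3! + 9!/4! - 9!/5! + 9!/6! - 9!/7! + 9!/8! - 9!/9!
= 362880 - 362880 + 181440 - 60480 + 15120 - 3024 + 504 - 72 + 9 - 1
= 133496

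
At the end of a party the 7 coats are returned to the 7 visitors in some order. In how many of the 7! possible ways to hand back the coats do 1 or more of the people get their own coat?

# with exactly i fixed is C(7,i)·!(7-i); sum over i=1..7:
  i=1: C(7,1)·!6 = 7·265 = 1855
  i=2: C(7,2)·!5 = 21·44 = 924
  i=3: C(7,3)·!4 = 35·9 = 315
  i=4: C(7,4)·!3 = 35·2 = 70
  i=5: C(7,5)·!2 = 21·1 = 21
  i=6: C(7,6)·!1 = 7·0 = 0
  i=7: C(7,7)·!0 = 1·1 = 1
Total = 3186.

3186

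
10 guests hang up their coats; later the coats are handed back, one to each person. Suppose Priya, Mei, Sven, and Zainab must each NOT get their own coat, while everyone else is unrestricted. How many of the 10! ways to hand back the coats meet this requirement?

Inclusion-exclusion on the 4 forbidden self-matches:
Σ_{j=0}^{4} (-1)^j C(4,j)(10-j)!
= C(4,0)·10! - C(4,1)·9! + C(4,2)·8! - C(4,3)·7! + C(4,4)·6!
= 3628800 - 1451520 + 241920 - 20160 + 720
= 2399760

2399760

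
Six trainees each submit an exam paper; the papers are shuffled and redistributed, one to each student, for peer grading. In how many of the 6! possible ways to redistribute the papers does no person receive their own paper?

265

!6 is the nearest integer to 6!/e.
6! = 720, and 720/e ≈ 264.87, so !6 = 265.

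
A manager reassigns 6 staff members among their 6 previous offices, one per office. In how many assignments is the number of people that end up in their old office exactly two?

135

Pick the 2 fixed positions: C(6,2) = 15 ways.
The remaining 4 must be deranged: !4 = 9.
Total: 15 × 9 = 135.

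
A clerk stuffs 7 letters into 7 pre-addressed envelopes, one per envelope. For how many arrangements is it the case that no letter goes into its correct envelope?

The number of derangements of 7 is !7 = Σ_{k=0}^{7} (-1)^k·7!/k!
= 7! - 7!/1! + 7!/2! - 7!/3! + 7!/4! - 7!/5! + 7!/6! - 7!/7!
= 5040 - 5040 + 2520 - 840 + 210 - 42 + 7 - 1
= 1854

1854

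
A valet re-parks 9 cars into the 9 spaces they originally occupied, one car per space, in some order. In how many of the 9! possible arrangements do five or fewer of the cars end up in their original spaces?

362675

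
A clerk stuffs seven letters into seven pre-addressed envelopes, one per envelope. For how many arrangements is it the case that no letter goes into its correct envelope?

1854

Use !n = n·!(n-1) + (-1)^n.
!7 = 7·265 - 1 = 1854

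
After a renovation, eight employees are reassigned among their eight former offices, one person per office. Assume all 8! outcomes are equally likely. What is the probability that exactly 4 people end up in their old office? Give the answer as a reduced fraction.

1/64

Favorable outcomes: C(8,4)·!4 = 70·9 = 630.
Total outcomes: 8! = 40320.
Probability = 630/40320 = 1/64.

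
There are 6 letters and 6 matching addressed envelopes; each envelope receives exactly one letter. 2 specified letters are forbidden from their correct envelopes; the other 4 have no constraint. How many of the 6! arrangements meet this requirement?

Let A_j be the event that the j-th constrained one is fixed. By inclusion-exclusion over the 2 events:
Σ_{j=0}^{2} (-1)^j C(2,j)(6-j)!
= C(2,0)·6! - C(2,1)·5! + C(2,2)·4!
= 720 - 240 + 24
= 504

504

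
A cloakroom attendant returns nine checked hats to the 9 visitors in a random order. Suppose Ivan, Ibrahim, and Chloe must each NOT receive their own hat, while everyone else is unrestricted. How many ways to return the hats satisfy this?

256320

Inclusion-exclusion on the 3 forbidden self-matches:
Σ_{j=0}^{3} (-1)^j C(3,j)(9-j)!
= C(3,0)·9! - C(3,1)·8! + C(3,2)·7! - C(3,3)·6!
= 362880 - 120960 + 15120 - 720
= 256320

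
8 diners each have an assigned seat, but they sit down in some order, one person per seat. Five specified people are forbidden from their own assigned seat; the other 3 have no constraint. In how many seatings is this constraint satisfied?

21234

Inclusion-exclusion on the 5 forbidden self-matches:
Σ_{j=0}^{5} (-1)^j C(5,j)(8-j)!
= C(5,0)·8! - C(5,1)·7! + C(5,2)·6! - C(5,3)·5! + C(5,4)·4! - C(5,5)·3!
= 40320 - 25200 + 7200 - 1200 + 120 - 6
= 21234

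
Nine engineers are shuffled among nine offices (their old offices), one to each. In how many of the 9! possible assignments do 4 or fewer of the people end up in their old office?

Sum C(9,i)·!(9-i) for i = 0..4:
  i=0: C(9,0)·!9 = 1·133496 = 133496
  i=1: C(9,1)·!8 = 9·14833 = 133497
  i=2: C(9,2)·!7 = 36·1854 = 66744
  i=3: C(9,3)·!6 = 84·265 = 22260
  i=4: C(9,4)·!5 = 126·44 = 5544
Total = 361541.

361541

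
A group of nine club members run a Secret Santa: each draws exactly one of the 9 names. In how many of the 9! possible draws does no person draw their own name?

133496

The subfactorial !9 = [9!/e] (nearest integer).
9! = 362880, and 362880/e ≈ 133496.09, so !9 = 133496.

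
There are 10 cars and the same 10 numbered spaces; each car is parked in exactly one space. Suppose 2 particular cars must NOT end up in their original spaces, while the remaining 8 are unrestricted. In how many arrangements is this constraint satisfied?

Let A_j be the event that the j-th constrained one is fixed. By inclusion-exclusion over the 2 events:
Σ_{j=0}^{2} (-1)^j C(2,j)(10-j)!
= C(2,0)·10! - C(2,1)·9! + C(2,2)·8!
= 3628800 - 725760 + 40320
= 2943360

2943360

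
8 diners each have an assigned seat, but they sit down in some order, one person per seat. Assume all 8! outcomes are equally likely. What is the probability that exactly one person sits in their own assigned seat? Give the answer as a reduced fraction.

103/280

Favorable outcomes: C(8,1)·!7 = 8·1854 = 14832.
Total outcomes: 8! = 40320.
Probability = 14832/40320 = 103/280.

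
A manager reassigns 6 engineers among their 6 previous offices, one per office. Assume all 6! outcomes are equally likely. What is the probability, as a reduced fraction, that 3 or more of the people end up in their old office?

Favorable outcomes: Σ_{i≥3} C(6,i)·!(6-i) = 20·2 + 15·1 + 6·0 + 1·1 = 56.
Total outcomes: 6! = 720.
Probability = 56/720 = 7/90.

7/90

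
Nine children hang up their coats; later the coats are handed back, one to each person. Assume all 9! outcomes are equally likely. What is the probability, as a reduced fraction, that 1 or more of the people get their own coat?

Favorable outcomes: Σ_{i≥1} C(9,i)·!(9-i) = 9·14833 + 36·1854 + 84·265 + 126·44 + 126·9 + 84·2 + 36·1 + 9·0 + 1·1 = 229384.
Total outcomes: 9! = 362880.
Probability = 229384/362880 = 28673/45360.

28673/45360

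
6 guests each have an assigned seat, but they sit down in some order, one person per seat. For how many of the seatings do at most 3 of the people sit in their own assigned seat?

704

# with exactly i fixed is C(6,i)·!(6-i); sum over i=0..3:
  i=0: C(6,0)·!6 = 1·265 = 265
  i=1: C(6,1)·!5 = 6·44 = 264
  i=2: C(6,2)·!4 = 15·9 = 135
  i=3: C(6,3)·!3 = 20·2 = 40
Total = 704.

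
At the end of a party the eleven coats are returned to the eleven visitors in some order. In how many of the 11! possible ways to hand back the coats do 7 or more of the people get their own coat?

Sum C(11,i)·!(11-i) for i = 7..11:
  i=7: C(11,7)·!4 = 330·9 = 2970
  i=8: C(11,8)·!3 = 165·2 = 330
  i=9: C(11,9)·!2 = 55·1 = 55
  i=10: C(11,10)·!1 = 11·0 = 0
  i=11: C(11,11)·!0 = 1·1 = 1
Total = 3356.

3356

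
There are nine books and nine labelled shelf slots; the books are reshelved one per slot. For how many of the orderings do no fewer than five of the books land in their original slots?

1339

Sum C(9,i)·!(9-i) for i = 5..9:
  i=5: C(9,5)·!4 = 126·9 = 1134
  i=6: C(9,6)·!3 = 84·2 = 168
  i=7: C(9,7)·!2 = 36·1 = 36
  i=8: C(9,8)·!1 = 9·0 = 0
  i=9: C(9,9)·!0 = 1·1 = 1
Total = 1339.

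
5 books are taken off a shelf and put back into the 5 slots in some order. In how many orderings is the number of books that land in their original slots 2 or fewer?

109

# with exactly i fixed is C(5,i)·!(5-i); sum over i=0..2:
  i=0: C(5,0)·!5 = 1·44 = 44
  i=1: C(5,1)·!4 = 5·9 = 45
  i=2: C(5,2)·!3 = 10·2 = 20
Total = 109.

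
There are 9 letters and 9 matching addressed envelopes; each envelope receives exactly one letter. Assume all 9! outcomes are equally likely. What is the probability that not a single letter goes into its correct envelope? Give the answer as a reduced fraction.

16687/45360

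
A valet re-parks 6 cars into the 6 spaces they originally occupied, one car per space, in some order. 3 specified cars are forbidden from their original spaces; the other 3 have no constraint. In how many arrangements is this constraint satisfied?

426

Let A_j be the event that the j-th constrained one is fixed. By inclusion-exclusion over the 3 events:
Σ_{j=0}^{3} (-1)^j C(3,j)(6-j)!
= C(3,0)·6! - C(3,1)·5! + C(3,2)·4! - C(3,3)·3!
= 720 - 360 + 72 - 6
= 426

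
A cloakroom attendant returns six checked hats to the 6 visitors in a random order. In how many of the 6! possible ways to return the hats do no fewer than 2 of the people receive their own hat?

# with exactly i fixed is C(6,i)·!(6-i); sum over i=2..6:
  i=2: C(6,2)·!4 = 15·9 = 135
  i=3: C(6,3)·!3 = 20·2 = 40
  i=4: C(6,4)·!2 = 15·1 = 15
  i=5: C(6,5)·!1 = 6·0 = 0
  i=6: C(6,6)·!0 = 1·1 = 1
Total = 191.

191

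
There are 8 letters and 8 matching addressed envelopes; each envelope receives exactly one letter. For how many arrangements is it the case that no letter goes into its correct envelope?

!8 is the nearest integer to 8!/e.
8! = 40320, and 40320/e ≈ 14832.90, so !8 = 14833.

14833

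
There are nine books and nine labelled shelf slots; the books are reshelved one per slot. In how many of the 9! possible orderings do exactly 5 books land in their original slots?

1134

Choose which 5 of the 9 are fixed: C(9,5) = 126.
The remaining 4 must be deranged: !4 = 9.
Total: 126 × 9 = 1134.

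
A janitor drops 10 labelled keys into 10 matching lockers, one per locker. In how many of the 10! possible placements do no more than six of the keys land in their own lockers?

Sum C(10,i)·!(10-i) for i = 0..6:
  i=0: C(10,0)·!10 = 1·1334961 = 1334961
  i=1: C(10,1)·!9 = 10·133496 = 1334960
  i=2: C(10,2)·!8 = 45·14833 = 667485
  i=3: C(10,3)·!7 = 120·1854 = 222480
  i=4: C(10,4)·!6 = 210·265 = 55650
  i=5: C(10,5)·!5 = 252·44 = 11088
  i=6: C(10,6)·!4 = 210·9 = 1890
Total = 3628514.

3628514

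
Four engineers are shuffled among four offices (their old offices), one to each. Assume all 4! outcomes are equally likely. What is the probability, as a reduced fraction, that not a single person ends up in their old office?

Favorable outcomes: !4 = 9.
Total outcomes: 4! = 24.
Probability = 9/24 = 3/8.

3/8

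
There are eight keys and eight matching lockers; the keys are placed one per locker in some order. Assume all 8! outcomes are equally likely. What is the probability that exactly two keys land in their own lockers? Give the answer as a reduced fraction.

53/288

Favorable outcomes: C(8,2)·!6 = 28·265 = 7420.
Total outcomes: 8! = 40320.
Probability = 7420/40320 = 53/288.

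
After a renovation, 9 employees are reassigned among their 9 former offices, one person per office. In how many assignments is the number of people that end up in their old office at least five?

Sum C(9,i)·!(9-i) for i = 5..9:
  i=5: C(9,5)·!4 = 126·9 = 1134
  i=6: C(9,6)·!3 = 84·2 = 168
  i=7: C(9,7)·!2 = 36·1 = 36
  i=8: C(9,8)·!1 = 9·0 = 0
  i=9: C(9,9)·!0 = 1·1 = 1
Total = 1339.

1339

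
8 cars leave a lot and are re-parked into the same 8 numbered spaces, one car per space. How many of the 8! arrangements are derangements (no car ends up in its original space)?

By inclusion-exclusion, !8 = Σ (-1)^k · 8!/k! for k=0..8
= 8! - 8!/1! + 8!/2! - 8!/3! + 8!/4! - 8!/5! + 8!/6! - 8!/7! + 8!/8!
= 40320 - 40320 + 20160 - 6720 + 1680 - 336 + 56 - 8 + 1
= 14833

14833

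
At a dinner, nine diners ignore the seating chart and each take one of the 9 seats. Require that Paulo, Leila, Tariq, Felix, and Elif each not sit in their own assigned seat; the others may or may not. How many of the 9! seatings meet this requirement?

205056

Inclusion-exclusion on the 5 forbidden self-matches:
Σ_{j=0}^{5} (-1)^j C(5,j)(9-j)!
= C(5,0)·9! - C(5,1)·8! + C(5,2)·7! - C(5,3)·6! + C(5,4)·5! - C(5,5)·4!
= 362880 - 201600 + 50400 - 7200 + 600 - 24
= 205056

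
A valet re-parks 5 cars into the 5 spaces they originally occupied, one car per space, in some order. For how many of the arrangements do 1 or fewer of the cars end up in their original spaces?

Sum C(5,i)·!(5-i) for i = 0..1:
  i=0: C(5,0)·!5 = 1·44 = 44
  i=1: C(5,1)·!4 = 5·9 = 45
Total = 89.

89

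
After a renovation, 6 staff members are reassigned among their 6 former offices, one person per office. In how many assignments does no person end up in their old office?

265

By inclusion-exclusion, !6 = Σ (-1)^k · 6!/k! for k=0..6
= 6! - 6!/1! + 6!/2! - 6!/3! + 6!/4! - 6!/5! + 6!/6!
= 720 - 720 + 360 - 120 + 30 - 6 + 1
= 265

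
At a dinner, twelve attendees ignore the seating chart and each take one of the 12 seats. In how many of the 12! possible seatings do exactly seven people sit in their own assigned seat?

Pick the 7 fixed positions: C(12,7) = 792 ways.
The remaining 5 must be deranged: !5 = 44.
Total: 792 × 44 = 34848.

34848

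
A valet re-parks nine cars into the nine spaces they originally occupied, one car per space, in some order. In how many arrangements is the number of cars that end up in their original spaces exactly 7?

Choose which 7 of the 9 are fixed: C(9,7) = 36.
The remaining 2 must be deranged: !2 = 1.
Total: 36 × 1 = 36.

36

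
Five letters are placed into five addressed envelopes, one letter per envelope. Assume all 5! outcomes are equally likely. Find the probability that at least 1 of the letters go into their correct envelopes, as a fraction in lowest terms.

19/30

Favorable outcomes: Σ_{i≥1} C(5,i)·!(5-i) = 5·9 + 10·2 + 10·1 + 5·0 + 1·1 = 76.
Total outcomes: 5! = 120.
Probability = 76/120 = 19/30.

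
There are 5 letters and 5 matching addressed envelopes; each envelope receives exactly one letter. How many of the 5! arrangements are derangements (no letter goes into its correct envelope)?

!5 = 5! · Σ_{k=0}^{5} (-1)^k/k!
= 5! - 5!/1! + 5!/2! - 5!/3! + 5!/4! - 5!/5!
= 120 - 120 + 60 - 20 + 5 - 1
= 44

44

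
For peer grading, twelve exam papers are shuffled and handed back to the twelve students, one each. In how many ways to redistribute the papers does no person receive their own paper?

176214841

By inclusion-exclusion, !12 = Σ (-1)^k · 12!/k! for k=0..12
= 12! - 12!/1! + 12!/2! - 12!/3! + 12!/4! - 12!/5! + 12!/6! - 12!/7! + 12!/8! - 12!/9! + 12!/10! - 12!/11! + 12!/12!
= 479001600 - 479001600 + 239500800 - 79833600 + 19958400 - 3991680 + 665280 - 95040 + 11880 - 1320 + 132 - 12 + 1
= 176214841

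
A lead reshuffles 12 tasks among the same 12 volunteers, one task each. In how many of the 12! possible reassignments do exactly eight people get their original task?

4455

Choose which 8 of the 12 are fixed: C(12,8) = 495.
The remaining 4 must be deranged: !4 = 9.
Total: 495 × 9 = 4455.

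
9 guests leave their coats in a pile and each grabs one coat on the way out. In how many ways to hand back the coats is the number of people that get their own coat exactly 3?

22260

Choose which 3 of the 9 are fixed: C(9,3) = 84.
The other 6 form a derangement: !6 = 265.
Total: 84 × 265 = 22260.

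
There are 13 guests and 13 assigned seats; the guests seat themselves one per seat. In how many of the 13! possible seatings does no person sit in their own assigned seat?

2290792932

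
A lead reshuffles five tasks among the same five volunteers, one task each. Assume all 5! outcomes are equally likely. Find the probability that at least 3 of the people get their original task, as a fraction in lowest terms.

11/120

Favorable outcomes: Σ_{i≥3} C(5,i)·!(5-i) = 10·1 + 5·0 + 1·1 = 11.
Total outcomes: 5! = 120.
Probability = 11/120 = 11/120.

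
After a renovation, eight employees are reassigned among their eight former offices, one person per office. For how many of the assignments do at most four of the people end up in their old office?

Sum C(8,i)·!(8-i) for i = 0..4:
  i=0: C(8,0)·!8 = 1·14833 = 14833
  i=1: C(8,1)·!7 = 8·1854 = 14832
  i=2: C(8,2)·!6 = 28·265 = 7420
  i=3: C(8,3)·!5 = 56·44 = 2464
  i=4: C(8,4)·!4 = 70·9 = 630
Total = 40179.

40179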